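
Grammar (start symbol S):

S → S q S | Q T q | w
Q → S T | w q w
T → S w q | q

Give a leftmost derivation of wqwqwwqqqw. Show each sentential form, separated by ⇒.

S⇒SqS⇒QTqqS⇒STTqqS⇒wTTqqS⇒wqTqqS⇒wqSwqqqS⇒wqSqSwqqqS⇒wqwqSwqqqS⇒wqwqwwqqqS⇒wqwqwwqqqw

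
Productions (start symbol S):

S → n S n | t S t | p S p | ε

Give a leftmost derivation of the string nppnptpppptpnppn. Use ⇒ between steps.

S ⇒ nSn ⇒ npSpn ⇒ nppSppn ⇒ nppnSnppn ⇒ nppnpSpnppn ⇒ nppnptStpnppn ⇒ nppnptpSptpnppn ⇒ nppnptppSpptpnppn ⇒ nppnptpppptpnppn

S ⇒ nSn   [S → n S n]
nSn ⇒ npSpn   [S → p S p]
npSpn ⇒ nppSppn   [S → p S p]
nppSppn ⇒ nppnSnppn   [S → n S n]
nppnSnppn ⇒ nppnpSpnppn   [S → p S p]
nppnpSpnppn ⇒ nppnptStpnppn   [S → t S t]
nppnptStpnppn ⇒ nppnptpSptpnppn   [S → p S p]
nppnptpSptpnppn ⇒ nppnptppSpptpnppn   [S → p S p]
nppnptppSpptpnppn ⇒ nppnptpppptpnppn   [S → ε]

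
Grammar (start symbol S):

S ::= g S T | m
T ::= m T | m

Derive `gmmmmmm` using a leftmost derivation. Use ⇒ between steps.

S ⇒ gST   [S ::= g S T]
gST ⇒ gmT   [S ::= m]
gmT ⇒ gmmT   [T ::= m T]
gmmT ⇒ gmmmT   [T ::= m T]
gmmmT ⇒ gmmmmT   [T ::= m T]
gmmmmT ⇒ gmmmmmT   [T ::= m T]
gmmmmmT ⇒ gmmmmmm   [T ::= m]

S⇒gST⇒gmT⇒gmmT⇒gmmmT⇒gmmmmT⇒gmmmmmT⇒gmmmmmm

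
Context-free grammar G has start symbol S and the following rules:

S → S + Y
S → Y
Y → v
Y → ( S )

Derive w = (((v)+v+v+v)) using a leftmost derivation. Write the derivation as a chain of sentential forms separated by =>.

S => Y => (S) => (Y) => ((S)) => ((S+Y)) => ((S+Y+Y)) => ((S+Y+Y+Y)) => ((Y+Y+Y+Y)) => (((S)+Y+Y+Y)) => (((Y)+Y+Y+Y)) => (((v)+Y+Y+Y)) => (((v)+v+Y+Y)) => (((v)+v+v+Y)) => (((v)+v+v+v))

S => Y   [S → Y]
Y => (S)   [Y → ( S )]
(S) => (Y)   [S → Y]
(Y) => ((S))   [Y → ( S )]
((S)) => ((S+Y))   [S → S + Y]
((S+Y)) => ((S+Y+Y))   [S → S + Y]
((S+Y+Y)) => ((S+Y+Y+Y))   [S → S + Y]
((S+Y+Y+Y)) => ((Y+Y+Y+Y))   [S → Y]
((Y+Y+Y+Y)) => (((S)+Y+Y+Y))   [Y → ( S )]
(((S)+Y+Y+Y)) => (((Y)+Y+Y+Y))   [S → Y]
(((Y)+Y+Y+Y)) => (((v)+Y+Y+Y))   [Y → v]
(((v)+Y+Y+Y)) => (((v)+v+Y+Y))   [Y → v]
(((v)+v+Y+Y)) => (((v)+v+v+Y))   [Y → v]
(((v)+v+v+Y)) => (((v)+v+v+v))   [Y → v]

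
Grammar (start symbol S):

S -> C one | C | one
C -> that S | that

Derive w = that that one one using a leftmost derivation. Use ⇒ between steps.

S ⇒ C one ⇒ that S one ⇒ that C one ⇒ that that S one ⇒ that that one one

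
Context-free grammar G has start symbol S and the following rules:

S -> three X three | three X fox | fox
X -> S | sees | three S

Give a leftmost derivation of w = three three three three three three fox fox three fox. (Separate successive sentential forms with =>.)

S => three X fox   [S -> three X fox]
three X fox => three three S fox   [X -> three S]
three three S fox => three three three X three fox   [S -> three X three]
three three three X three fox => three three three three S three fox   [X -> three S]
three three three three S three fox => three three three three three X fox three fox   [S -> three X fox]
three three three three three X fox three fox => three three three three three three S fox three fox   [X -> three S]
three three three three three three S fox three fox => three three three three three three fox fox three fox   [S -> fox]

S => three X fox => three three S fox => three three three X three fox => three three three three S three fox => three three three three three X fox three fox => three three three three three three S fox three fox => three three three three three three fox fox three fox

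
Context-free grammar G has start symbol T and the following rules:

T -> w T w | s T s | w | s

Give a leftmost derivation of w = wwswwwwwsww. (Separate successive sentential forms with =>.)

T=>wTw=>wwTww=>wwsTsww=>wwswTwsww=>wwswwTwwsww=>wwswwwwwsww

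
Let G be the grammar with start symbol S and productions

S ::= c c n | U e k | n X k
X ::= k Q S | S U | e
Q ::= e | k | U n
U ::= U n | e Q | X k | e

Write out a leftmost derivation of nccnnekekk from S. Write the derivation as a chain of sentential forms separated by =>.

S => nXk => nSUk => nccnUk => nccnXkk => nccnSUkk => nccnnXkUkk => nccnnekUkk => nccnnekekk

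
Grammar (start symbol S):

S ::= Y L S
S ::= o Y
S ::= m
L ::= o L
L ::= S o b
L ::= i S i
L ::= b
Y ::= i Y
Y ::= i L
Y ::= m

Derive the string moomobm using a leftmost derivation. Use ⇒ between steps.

S ⇒ YLS ⇒ mLS ⇒ moLS ⇒ moSobS ⇒ mooYobS ⇒ moomobS ⇒ moomobm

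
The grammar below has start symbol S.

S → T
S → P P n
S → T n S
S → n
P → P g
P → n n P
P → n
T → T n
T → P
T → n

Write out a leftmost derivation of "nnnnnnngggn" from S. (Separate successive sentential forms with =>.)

S => T   [S → T]
T => Tn   [T → T n]
Tn => Pn   [T → P]
Pn => nnPn   [P → n n P]
nnPn => nnnnPn   [P → n n P]
nnnnPn => nnnnnnPn   [P → n n P]
nnnnnnPn => nnnnnnPgn   [P → P g]
nnnnnnPgn => nnnnnnPggn   [P → P g]
nnnnnnPggn => nnnnnnPgggn   [P → P g]
nnnnnnPgggn => nnnnnnngggn   [P → n]

S => T => Tn => Pn => nnPn => nnnnPn => nnnnnnPn => nnnnnnPgn => nnnnnnPggn => nnnnnnPgggn => nnnnnnngggn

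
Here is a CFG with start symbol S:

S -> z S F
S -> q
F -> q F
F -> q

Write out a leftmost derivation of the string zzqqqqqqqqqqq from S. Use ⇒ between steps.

S ⇒ zSF   [S -> z S F]
zSF ⇒ zzSFF   [S -> z S F]
zzSFF ⇒ zzqFF   [S -> q]
zzqFF ⇒ zzqqFF   [F -> q F]
zzqqFF ⇒ zzqqqFF   [F -> q F]
zzqqqFF ⇒ zzqqqqFF   [F -> q F]
zzqqqqFF ⇒ zzqqqqqFF   [F -> q F]
zzqqqqqFF ⇒ zzqqqqqqFF   [F -> q F]
zzqqqqqqFF ⇒ zzqqqqqqqFF   [F -> q F]
zzqqqqqqqFF ⇒ zzqqqqqqqqF   [F -> q]
zzqqqqqqqqF ⇒ zzqqqqqqqqqF   [F -> q F]
zzqqqqqqqqqF ⇒ zzqqqqqqqqqqF   [F -> q F]
zzqqqqqqqqqqF ⇒ zzqqqqqqqqqqq   [F -> q]

S⇒zSF⇒zzSFF⇒zzqFF⇒zzqqFF⇒zzqqqFF⇒zzqqqqFF⇒zzqqqqqFF⇒zzqqqqqqFF⇒zzqqqqqqqFF⇒zzqqqqqqqqF⇒zzqqqqqqqqqF⇒zzqqqqqqqqqqF⇒zzqqqqqqqqqqq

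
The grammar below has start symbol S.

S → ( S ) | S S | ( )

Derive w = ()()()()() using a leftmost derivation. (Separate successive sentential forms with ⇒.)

S ⇒ SS   [S → S S]
SS ⇒ SSS   [S → S S]
SSS ⇒ ()SS   [S → ( )]
()SS ⇒ ()SSS   [S → S S]
()SSS ⇒ ()SSSS   [S → S S]
()SSSS ⇒ ()()SSS   [S → ( )]
()()SSS ⇒ ()()()SS   [S → ( )]
()()()SS ⇒ ()()()()S   [S → ( )]
()()()()S ⇒ ()()()()()   [S → ( )]

S ⇒ SS ⇒ SSS ⇒ ()SS ⇒ ()SSS ⇒ ()SSSS ⇒ ()()SSS ⇒ ()()()SS ⇒ ()()()()S ⇒ ()()()()()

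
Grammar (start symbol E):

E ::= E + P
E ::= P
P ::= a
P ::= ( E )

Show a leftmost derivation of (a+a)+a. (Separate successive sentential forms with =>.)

E => E+P   [E ::= E + P]
E+P => P+P   [E ::= P]
P+P => (E)+P   [P ::= ( E )]
(E)+P => (E+P)+P   [E ::= E + P]
(E+P)+P => (P+P)+P   [E ::= P]
(P+P)+P => (a+P)+P   [P ::= a]
(a+P)+P => (a+a)+P   [P ::= a]
(a+a)+P => (a+a)+a   [P ::= a]

E => E+P => P+P => (E)+P => (E+P)+P => (P+P)+P => (a+P)+P => (a+a)+P => (a+a)+a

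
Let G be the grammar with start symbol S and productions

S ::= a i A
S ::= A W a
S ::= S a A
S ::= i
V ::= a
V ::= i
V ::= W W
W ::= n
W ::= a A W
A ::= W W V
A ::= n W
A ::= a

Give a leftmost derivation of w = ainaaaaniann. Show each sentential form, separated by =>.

S => SaA => aiAaA => aiWWVaA => ainWVaA => ainaAWVaA => ainaaWVaA => ainaaaAWVaA => ainaaaaWVaA => ainaaaanVaA => ainaaaaniaA => ainaaaanianW => ainaaaaniann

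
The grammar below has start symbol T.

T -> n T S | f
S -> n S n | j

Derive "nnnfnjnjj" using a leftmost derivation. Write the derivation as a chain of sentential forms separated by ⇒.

T ⇒ nTS ⇒ nnTSS ⇒ nnnTSSS ⇒ nnnfSSS ⇒ nnnfnSnSS ⇒ nnnfnjnSS ⇒ nnnfnjnjS ⇒ nnnfnjnjj

T ⇒ nTS   [T -> n T S]
nTS ⇒ nnTSS   [T -> n T S]
nnTSS ⇒ nnnTSSS   [T -> n T S]
nnnTSSS ⇒ nnnfSSS   [T -> f]
nnnfSSS ⇒ nnnfnSnSS   [S -> n S n]
nnnfnSnSS ⇒ nnnfnjnSS   [S -> j]
nnnfnjnSS ⇒ nnnfnjnjS   [S -> j]
nnnfnjnjS ⇒ nnnfnjnjj   [S -> j]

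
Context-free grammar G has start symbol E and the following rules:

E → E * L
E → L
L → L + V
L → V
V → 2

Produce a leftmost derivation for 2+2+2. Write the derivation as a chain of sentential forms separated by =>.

E => L   [E → L]
L => L+V   [L → L + V]
L+V => L+V+V   [L → L + V]
L+V+V => V+V+V   [L → V]
V+V+V => 2+V+V   [V → 2]
2+V+V => 2+2+V   [V → 2]
2+2+V => 2+2+2   [V → 2]

E=>L=>L+V=>L+V+V=>V+V+V=>2+V+V=>2+2+V=>2+2+2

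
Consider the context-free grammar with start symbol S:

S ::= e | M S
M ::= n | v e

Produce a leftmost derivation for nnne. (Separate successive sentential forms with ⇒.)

S⇒MS⇒nS⇒nMS⇒nnS⇒nnMS⇒nnnS⇒nnne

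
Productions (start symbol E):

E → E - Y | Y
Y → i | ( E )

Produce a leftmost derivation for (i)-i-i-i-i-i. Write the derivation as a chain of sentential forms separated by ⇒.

E⇒E-Y⇒E-Y-Y⇒E-Y-Y-Y⇒E-Y-Y-Y-Y⇒E-Y-Y-Y-Y-Y⇒Y-Y-Y-Y-Y-Y⇒(E)-Y-Y-Y-Y-Y⇒(Y)-Y-Y-Y-Y-Y⇒(i)-Y-Y-Y-Y-Y⇒(i)-i-Y-Y-Y-Y⇒(i)-i-i-Y-Y-Y⇒(i)-i-i-i-Y-Y⇒(i)-i-i-i-i-Y⇒(i)-i-i-i-i-i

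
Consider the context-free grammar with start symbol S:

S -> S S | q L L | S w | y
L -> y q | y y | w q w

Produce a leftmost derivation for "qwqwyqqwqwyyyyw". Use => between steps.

S => Sw   [S -> S w]
Sw => SSw   [S -> S S]
SSw => SSSw   [S -> S S]
SSSw => qLLSSw   [S -> q L L]
qLLSSw => qwqwLSSw   [L -> w q w]
qwqwLSSw => qwqwyqSSw   [L -> y q]
qwqwyqSSw => qwqwyqSSSw   [S -> S S]
qwqwyqSSSw => qwqwyqqLLSSw   [S -> q L L]
qwqwyqqLLSSw => qwqwyqqwqwLSSw   [L -> w q w]
qwqwyqqwqwLSSw => qwqwyqqwqwyySSw   [L -> y y]
qwqwyqqwqwyySSw => qwqwyqqwqwyyySw   [S -> y]
qwqwyqqwqwyyySw => qwqwyqqwqwyyyyw   [S -> y]

S => Sw => SSw => SSSw => qLLSSw => qwqwLSSw => qwqwyqSSw => qwqwyqSSSw => qwqwyqqLLSSw => qwqwyqqwqwLSSw => qwqwyqqwqwyySSw => qwqwyqqwqwyyySw => qwqwyqqwqwyyyyw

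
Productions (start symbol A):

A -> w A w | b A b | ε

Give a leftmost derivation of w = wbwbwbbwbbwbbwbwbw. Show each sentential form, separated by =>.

A => wAw => wbAbw => wbwAwbw => wbwbAbwbw => wbwbwAwbwbw => wbwbwbAbwbwbw => wbwbwbbAbbwbwbw => wbwbwbbwAwbbwbwbw => wbwbwbbwbAbwbbwbwbw => wbwbwbbwbbwbbwbwbw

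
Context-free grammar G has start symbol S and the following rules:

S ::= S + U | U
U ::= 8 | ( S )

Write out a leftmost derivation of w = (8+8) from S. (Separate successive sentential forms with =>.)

S => U => (S) => (S+U) => (U+U) => (8+U) => (8+8)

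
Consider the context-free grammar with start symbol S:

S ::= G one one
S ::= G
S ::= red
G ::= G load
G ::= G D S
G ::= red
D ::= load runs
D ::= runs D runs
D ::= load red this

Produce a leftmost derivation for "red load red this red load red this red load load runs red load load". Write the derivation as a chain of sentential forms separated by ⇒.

S ⇒ G ⇒ G load ⇒ G load load ⇒ G D S load load ⇒ G load D S load load ⇒ G D S load D S load load ⇒ G D S D S load D S load load ⇒ red D S D S load D S load load ⇒ red load red this S D S load D S load load ⇒ red load red this red D S load D S load load ⇒ red load red this red load red this S load D S load load ⇒ red load red this red load red this red load D S load load ⇒ red load red this red load red this red load load runs S load load ⇒ red load red this red load red this red load load runs red load load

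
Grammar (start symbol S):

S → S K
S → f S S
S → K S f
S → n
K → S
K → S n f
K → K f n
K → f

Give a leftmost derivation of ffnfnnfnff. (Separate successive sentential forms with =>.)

S => KSf => fSf => fKSff => fSnfSff => ffSSnfSff => ffSKSnfSff => ffnKSnfSff => ffnfSnfSff => ffnfnnfSff => ffnfnnfnff

S => KSf   [S → K S f]
KSf => fSf   [K → f]
fSf => fKSff   [S → K S f]
fKSff => fSnfSff   [K → S n f]
fSnfSff => ffSSnfSff   [S → f S S]
ffSSnfSff => ffSKSnfSff   [S → S K]
ffSKSnfSff => ffnKSnfSff   [S → n]
ffnKSnfSff => ffnfSnfSff   [K → f]
ffnfSnfSff => ffnfnnfSff   [S → n]
ffnfnnfSff => ffnfnnfnff   [S → n]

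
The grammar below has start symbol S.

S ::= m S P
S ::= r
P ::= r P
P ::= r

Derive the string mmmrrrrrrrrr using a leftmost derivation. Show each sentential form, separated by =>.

S => mSP   [S ::= m S P]
mSP => mmSPP   [S ::= m S P]
mmSPP => mmmSPPP   [S ::= m S P]
mmmSPPP => mmmrPPP   [S ::= r]
mmmrPPP => mmmrrPPP   [P ::= r P]
mmmrrPPP => mmmrrrPPP   [P ::= r P]
mmmrrrPPP => mmmrrrrPPP   [P ::= r P]
mmmrrrrPPP => mmmrrrrrPPP   [P ::= r P]
mmmrrrrrPPP => mmmrrrrrrPPP   [P ::= r P]
mmmrrrrrrPPP => mmmrrrrrrrPP   [P ::= r]
mmmrrrrrrrPP => mmmrrrrrrrrP   [P ::= r]
mmmrrrrrrrrP => mmmrrrrrrrrr   [P ::= r]

S=>mSP=>mmSPP=>mmmSPPP=>mmmrPPP=>mmmrrPPP=>mmmrrrPPP=>mmmrrrrPPP=>mmmrrrrrPPP=>mmmrrrrrrPPP=>mmmrrrrrrrPP=>mmmrrrrrrrrP=>mmmrrrrrrrrr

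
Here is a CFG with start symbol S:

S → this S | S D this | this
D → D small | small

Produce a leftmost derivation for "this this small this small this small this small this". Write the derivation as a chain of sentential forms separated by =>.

S => this S   [S → this S]
this S => this S D this   [S → S D this]
this S D this => this S D this D this   [S → S D this]
this S D this D this => this S D this D this D this   [S → S D this]
this S D this D this D this => this S D this D this D this D this   [S → S D this]
this S D this D this D this D this => this this D this D this D this D this   [S → this]
this this D this D this D this D this => this this small this D this D this D this   [D → small]
this this small this D this D this D this => this this small this small this D this D this   [D → small]
this this small this small this D this D this => this this small this small this small this D this   [D → small]
this this small this small this small this D this => this this small this small this small this small this   [D → small]

S => this S => this S D this => this S D this D this => this S D this D this D this => this S D this D this D this D this => this this D this D this D this D this => this this small this D this D this D this => this this small this small this D this D this => this this small this small this small this D this => this this small this small this small this small this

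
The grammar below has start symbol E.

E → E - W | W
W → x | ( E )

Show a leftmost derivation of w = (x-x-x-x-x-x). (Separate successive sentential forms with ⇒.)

E ⇒ W   [E → W]
W ⇒ (E)   [W → ( E )]
(E) ⇒ (E-W)   [E → E - W]
(E-W) ⇒ (E-W-W)   [E → E - W]
(E-W-W) ⇒ (E-W-W-W)   [E → E - W]
(E-W-W-W) ⇒ (E-W-W-W-W)   [E → E - W]
(E-W-W-W-W) ⇒ (E-W-W-W-W-W)   [E → E - W]
(E-W-W-W-W-W) ⇒ (W-W-W-W-W-W)   [E → W]
(W-W-W-W-W-W) ⇒ (x-W-W-W-W-W)   [W → x]
(x-W-W-W-W-W) ⇒ (x-x-W-W-W-W)   [W → x]
(x-x-W-W-W-W) ⇒ (x-x-x-W-W-W)   [W → x]
(x-x-x-W-W-W) ⇒ (x-x-x-x-W-W)   [W → x]
(x-x-x-x-W-W) ⇒ (x-x-x-x-x-W)   [W → x]
(x-x-x-x-x-W) ⇒ (x-x-x-x-x-x)   [W → x]

E⇒W⇒(E)⇒(E-W)⇒(E-W-W)⇒(E-W-W-W)⇒(E-W-W-W-W)⇒(E-W-W-W-W-W)⇒(W-W-W-W-W-W)⇒(x-W-W-W-W-W)⇒(x-x-W-W-W-W)⇒(x-x-x-W-W-W)⇒(x-x-x-x-W-W)⇒(x-x-x-x-x-W)⇒(x-x-x-x-x-x)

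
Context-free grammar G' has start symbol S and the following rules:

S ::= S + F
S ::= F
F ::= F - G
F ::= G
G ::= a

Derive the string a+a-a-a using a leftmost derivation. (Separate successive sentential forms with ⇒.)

S ⇒ S+F   [S ::= S + F]
S+F ⇒ F+F   [S ::= F]
F+F ⇒ G+F   [F ::= G]
G+F ⇒ a+F   [G ::= a]
a+F ⇒ a+F-G   [F ::= F - G]
a+F-G ⇒ a+F-G-G   [F ::= F - G]
a+F-G-G ⇒ a+G-G-G   [F ::= G]
a+G-G-G ⇒ a+a-G-G   [G ::= a]
a+a-G-G ⇒ a+a-a-G   [G ::= a]
a+a-a-G ⇒ a+a-a-a   [G ::= a]

S ⇒ S+F ⇒ F+F ⇒ G+F ⇒ a+F ⇒ a+F-G ⇒ a+F-G-G ⇒ a+G-G-G ⇒ a+a-G-G ⇒ a+a-a-G ⇒ a+a-a-a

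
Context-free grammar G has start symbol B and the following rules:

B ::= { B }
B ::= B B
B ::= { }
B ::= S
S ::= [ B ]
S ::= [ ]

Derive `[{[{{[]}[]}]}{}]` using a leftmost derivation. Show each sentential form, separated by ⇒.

B⇒S⇒[B]⇒[BB]⇒[{B}B]⇒[{S}B]⇒[{[B]}B]⇒[{[{B}]}B]⇒[{[{BB}]}B]⇒[{[{{B}B}]}B]⇒[{[{{S}B}]}B]⇒[{[{{[]}B}]}B]⇒[{[{{[]}S}]}B]⇒[{[{{[]}[]}]}B]⇒[{[{{[]}[]}]}{}]

B ⇒ S   [B ::= S]
S ⇒ [B]   [S ::= [ B ]]
[B] ⇒ [BB]   [B ::= B B]
[BB] ⇒ [{B}B]   [B ::= { B }]
[{B}B] ⇒ [{S}B]   [B ::= S]
[{S}B] ⇒ [{[B]}B]   [S ::= [ B ]]
[{[B]}B] ⇒ [{[{B}]}B]   [B ::= { B }]
[{[{B}]}B] ⇒ [{[{BB}]}B]   [B ::= B B]
[{[{BB}]}B] ⇒ [{[{{B}B}]}B]   [B ::= { B }]
[{[{{B}B}]}B] ⇒ [{[{{S}B}]}B]   [B ::= S]
[{[{{S}B}]}B] ⇒ [{[{{[]}B}]}B]   [S ::= [ ]]
[{[{{[]}B}]}B] ⇒ [{[{{[]}S}]}B]   [B ::= S]
[{[{{[]}S}]}B] ⇒ [{[{{[]}[]}]}B]   [S ::= [ ]]
[{[{{[]}[]}]}B] ⇒ [{[{{[]}[]}]}{}]   [B ::= { }]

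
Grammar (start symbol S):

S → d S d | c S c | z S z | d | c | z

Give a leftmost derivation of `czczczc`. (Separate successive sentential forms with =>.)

S => cSc => czSzc => czcSczc => czczczc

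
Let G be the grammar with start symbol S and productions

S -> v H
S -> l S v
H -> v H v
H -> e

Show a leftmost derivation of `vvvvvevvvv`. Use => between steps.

S => vH => vvHv => vvvHvv => vvvvHvvv => vvvvvHvvvv => vvvvvevvvv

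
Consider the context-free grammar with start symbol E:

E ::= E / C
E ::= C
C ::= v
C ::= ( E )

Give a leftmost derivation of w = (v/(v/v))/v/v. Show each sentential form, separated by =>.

E => E/C => E/C/C => C/C/C => (E)/C/C => (E/C)/C/C => (C/C)/C/C => (v/C)/C/C => (v/(E))/C/C => (v/(E/C))/C/C => (v/(C/C))/C/C => (v/(v/C))/C/C => (v/(v/v))/C/C => (v/(v/v))/v/C => (v/(v/v))/v/v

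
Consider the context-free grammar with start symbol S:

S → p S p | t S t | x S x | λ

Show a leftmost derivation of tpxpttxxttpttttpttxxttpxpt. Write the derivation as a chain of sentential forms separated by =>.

S=>tSt=>tpSpt=>tpxSxpt=>tpxpSpxpt=>tpxptStpxpt=>tpxpttSttpxpt=>tpxpttxSxttpxpt=>tpxpttxxSxxttpxpt=>tpxpttxxtStxxttpxpt=>tpxpttxxttSttxxttpxpt=>tpxpttxxttpSpttxxttpxpt=>tpxpttxxttptStpttxxttpxpt=>tpxpttxxttpttSttpttxxttpxpt=>tpxpttxxttpttttpttxxttpxpt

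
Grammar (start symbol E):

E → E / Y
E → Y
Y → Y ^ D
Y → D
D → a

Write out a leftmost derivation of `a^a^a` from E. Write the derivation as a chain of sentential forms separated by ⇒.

E ⇒ Y ⇒ Y^D ⇒ Y^D^D ⇒ D^D^D ⇒ a^D^D ⇒ a^a^D ⇒ a^a^a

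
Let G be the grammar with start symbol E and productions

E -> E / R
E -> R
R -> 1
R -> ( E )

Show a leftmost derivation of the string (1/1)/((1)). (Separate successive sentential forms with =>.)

E => E/R   [E -> E / R]
E/R => R/R   [E -> R]
R/R => (E)/R   [R -> ( E )]
(E)/R => (E/R)/R   [E -> E / R]
(E/R)/R => (R/R)/R   [E -> R]
(R/R)/R => (1/R)/R   [R -> 1]
(1/R)/R => (1/1)/R   [R -> 1]
(1/1)/R => (1/1)/(E)   [R -> ( E )]
(1/1)/(E) => (1/1)/(R)   [E -> R]
(1/1)/(R) => (1/1)/((E))   [R -> ( E )]
(1/1)/((E)) => (1/1)/((R))   [E -> R]
(1/1)/((R)) => (1/1)/((1))   [R -> 1]

E => E/R => R/R => (E)/R => (E/R)/R => (R/R)/R => (1/R)/R => (1/1)/R => (1/1)/(E) => (1/1)/(R) => (1/1)/((E)) => (1/1)/((R)) => (1/1)/((1))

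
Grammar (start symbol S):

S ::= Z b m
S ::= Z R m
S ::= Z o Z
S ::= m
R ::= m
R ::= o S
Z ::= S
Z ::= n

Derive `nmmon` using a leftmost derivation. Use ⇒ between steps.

S ⇒ ZoZ ⇒ SoZ ⇒ ZRmoZ ⇒ nRmoZ ⇒ nmmoZ ⇒ nmmon

S ⇒ ZoZ   [S ::= Z o Z]
ZoZ ⇒ SoZ   [Z ::= S]
SoZ ⇒ ZRmoZ   [S ::= Z R m]
ZRmoZ ⇒ nRmoZ   [Z ::= n]
nRmoZ ⇒ nmmoZ   [R ::= m]
nmmoZ ⇒ nmmon   [Z ::= n]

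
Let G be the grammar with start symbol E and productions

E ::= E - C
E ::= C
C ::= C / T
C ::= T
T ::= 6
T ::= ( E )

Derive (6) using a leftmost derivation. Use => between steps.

E => C   [E ::= C]
C => T   [C ::= T]
T => (E)   [T ::= ( E )]
(E) => (C)   [E ::= C]
(C) => (T)   [C ::= T]
(T) => (6)   [T ::= 6]

E => C => T => (E) => (C) => (T) => (6)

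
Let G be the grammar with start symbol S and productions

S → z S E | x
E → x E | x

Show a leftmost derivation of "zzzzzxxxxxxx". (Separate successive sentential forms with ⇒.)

S⇒zSE⇒zzSEE⇒zzzSEEE⇒zzzzSEEEE⇒zzzzzSEEEEE⇒zzzzzxEEEEE⇒zzzzzxxEEEE⇒zzzzzxxxEEEE⇒zzzzzxxxxEEE⇒zzzzzxxxxxEE⇒zzzzzxxxxxxE⇒zzzzzxxxxxxx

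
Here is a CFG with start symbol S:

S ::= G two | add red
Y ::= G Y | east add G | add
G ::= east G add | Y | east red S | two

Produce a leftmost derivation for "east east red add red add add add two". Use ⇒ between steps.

S ⇒ G two   [S ::= G two]
G two ⇒ Y two   [G ::= Y]
Y two ⇒ G Y two   [Y ::= G Y]
G Y two ⇒ east G add Y two   [G ::= east G add]
east G add Y two ⇒ east Y add Y two   [G ::= Y]
east Y add Y two ⇒ east G Y add Y two   [Y ::= G Y]
east G Y add Y two ⇒ east east red S Y add Y two   [G ::= east red S]
east east red S Y add Y two ⇒ east east red add red Y add Y two   [S ::= add red]
east east red add red Y add Y two ⇒ east east red add red add add Y two   [Y ::= add]
east east red add red add add Y two ⇒ east east red add red add add add two   [Y ::= add]

S ⇒ G two ⇒ Y two ⇒ G Y two ⇒ east G add Y two ⇒ east Y add Y two ⇒ east G Y add Y two ⇒ east east red S Y add Y two ⇒ east east red add red Y add Y two ⇒ east east red add red add add Y two ⇒ east east red add red add add add two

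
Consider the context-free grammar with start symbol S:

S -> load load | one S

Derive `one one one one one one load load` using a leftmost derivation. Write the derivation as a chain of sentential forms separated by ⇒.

S ⇒ one S ⇒ one one S ⇒ one one one S ⇒ one one one one S ⇒ one one one one one S ⇒ one one one one one one S ⇒ one one one one one one load load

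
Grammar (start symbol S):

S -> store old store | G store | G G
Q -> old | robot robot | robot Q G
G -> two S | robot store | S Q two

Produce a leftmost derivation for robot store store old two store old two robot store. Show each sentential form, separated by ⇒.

S ⇒ G G ⇒ S Q two G ⇒ G store Q two G ⇒ S Q two store Q two G ⇒ G store Q two store Q two G ⇒ robot store store Q two store Q two G ⇒ robot store store old two store Q two G ⇒ robot store store old two store old two G ⇒ robot store store old two store old two robot store

S ⇒ G G   [S -> G G]
G G ⇒ S Q two G   [G -> S Q two]
S Q two G ⇒ G store Q two G   [S -> G store]
G store Q two G ⇒ S Q two store Q two G   [G -> S Q two]
S Q two store Q two G ⇒ G store Q two store Q two G   [S -> G store]
G store Q two store Q two G ⇒ robot store store Q two store Q two G   [G -> robot store]
robot store store Q two store Q two G ⇒ robot store store old two store Q two G   [Q -> old]
robot store store old two store Q two G ⇒ robot store store old two store old two G   [Q -> old]
robot store store old two store old two G ⇒ robot store store old two store old two robot store   [G -> robot store]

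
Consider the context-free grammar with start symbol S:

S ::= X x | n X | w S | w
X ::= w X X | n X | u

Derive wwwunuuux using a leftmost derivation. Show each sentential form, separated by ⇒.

S ⇒ Xx ⇒ wXXx ⇒ wwXXXx ⇒ wwwXXXXx ⇒ wwwuXXXx ⇒ wwwunXXXx ⇒ wwwunuXXx ⇒ wwwunuuXx ⇒ wwwunuuux

S ⇒ Xx   [S ::= X x]
Xx ⇒ wXXx   [X ::= w X X]
wXXx ⇒ wwXXXx   [X ::= w X X]
wwXXXx ⇒ wwwXXXXx   [X ::= w X X]
wwwXXXXx ⇒ wwwuXXXx   [X ::= u]
wwwuXXXx ⇒ wwwunXXXx   [X ::= n X]
wwwunXXXx ⇒ wwwunuXXx   [X ::= u]
wwwunuXXx ⇒ wwwunuuXx   [X ::= u]
wwwunuuXx ⇒ wwwunuuux   [X ::= u]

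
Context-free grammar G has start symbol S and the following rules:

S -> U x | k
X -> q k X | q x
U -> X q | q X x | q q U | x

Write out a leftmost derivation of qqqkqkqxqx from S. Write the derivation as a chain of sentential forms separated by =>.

S => Ux => qqUx => qqXqx => qqqkXqx => qqqkqkXqx => qqqkqkqxqx

S => Ux   [S -> U x]
Ux => qqUx   [U -> q q U]
qqUx => qqXqx   [U -> X q]
qqXqx => qqqkXqx   [X -> q k X]
qqqkXqx => qqqkqkXqx   [X -> q k X]
qqqkqkXqx => qqqkqkqxqx   [X -> q x]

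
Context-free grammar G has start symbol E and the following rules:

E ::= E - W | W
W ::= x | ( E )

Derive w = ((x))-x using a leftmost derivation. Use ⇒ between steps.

E ⇒ E-W ⇒ W-W ⇒ (E)-W ⇒ (W)-W ⇒ ((E))-W ⇒ ((W))-W ⇒ ((x))-W ⇒ ((x))-x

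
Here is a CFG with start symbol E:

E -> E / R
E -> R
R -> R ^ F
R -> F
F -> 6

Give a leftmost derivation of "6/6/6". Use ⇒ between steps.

E⇒E/R⇒E/R/R⇒R/R/R⇒F/R/R⇒6/R/R⇒6/F/R⇒6/6/R⇒6/6/F⇒6/6/6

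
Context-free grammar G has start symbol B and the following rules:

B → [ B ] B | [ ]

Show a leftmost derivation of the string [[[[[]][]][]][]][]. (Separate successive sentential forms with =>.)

B => [B]B => [[B]B]B => [[[B]B]B]B => [[[[B]B]B]B]B => [[[[[]]B]B]B]B => [[[[[]][]]B]B]B => [[[[[]][]][]]B]B => [[[[[]][]][]][]]B => [[[[[]][]][]][]][]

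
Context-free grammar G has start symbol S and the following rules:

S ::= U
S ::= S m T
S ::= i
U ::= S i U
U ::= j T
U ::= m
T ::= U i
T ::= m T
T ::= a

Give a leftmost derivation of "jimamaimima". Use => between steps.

S => SmT => UmT => jTmT => jUimT => jSiUimT => jSmTiUimT => jSmTmTiUimT => jimTmTiUimT => jimamTiUimT => jimamaiUimT => jimamaimimT => jimamaimima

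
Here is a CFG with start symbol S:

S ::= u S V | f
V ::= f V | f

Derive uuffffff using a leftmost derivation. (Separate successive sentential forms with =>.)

S=>uSV=>uuSVV=>uufVV=>uuffVV=>uufffVV=>uuffffVV=>uufffffV=>uuffffff

S => uSV   [S ::= u S V]
uSV => uuSVV   [S ::= u S V]
uuSVV => uufVV   [S ::= f]
uufVV => uuffVV   [V ::= f V]
uuffVV => uufffVV   [V ::= f V]
uufffVV => uuffffVV   [V ::= f V]
uuffffVV => uufffffV   [V ::= f]
uufffffV => uuffffff   [V ::= f]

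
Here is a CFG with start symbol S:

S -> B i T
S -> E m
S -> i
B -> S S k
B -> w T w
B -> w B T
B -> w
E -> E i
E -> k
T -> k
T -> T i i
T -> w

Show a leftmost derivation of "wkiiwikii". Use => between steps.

S=>BiT=>wTwiT=>wTiiwiT=>wkiiwiT=>wkiiwiTii=>wkiiwikii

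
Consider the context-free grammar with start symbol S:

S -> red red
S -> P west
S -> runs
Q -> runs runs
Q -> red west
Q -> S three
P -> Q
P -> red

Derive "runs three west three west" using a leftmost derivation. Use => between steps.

S => P west   [S -> P west]
P west => Q west   [P -> Q]
Q west => S three west   [Q -> S three]
S three west => P west three west   [S -> P west]
P west three west => Q west three west   [P -> Q]
Q west three west => S three west three west   [Q -> S three]
S three west three west => runs three west three west   [S -> runs]

S => P west => Q west => S three west => P west three west => Q west three west => S three west three west => runs three west three west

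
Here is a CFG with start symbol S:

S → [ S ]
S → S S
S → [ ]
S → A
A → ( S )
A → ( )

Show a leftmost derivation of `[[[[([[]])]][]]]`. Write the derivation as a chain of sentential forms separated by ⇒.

S ⇒ [S] ⇒ [[S]] ⇒ [[SS]] ⇒ [[[S]S]] ⇒ [[[[S]]S]] ⇒ [[[[A]]S]] ⇒ [[[[(S)]]S]] ⇒ [[[[([S])]]S]] ⇒ [[[[([[]])]]S]] ⇒ [[[[([[]])]][]]]

S ⇒ [S]   [S → [ S ]]
[S] ⇒ [[S]]   [S → [ S ]]
[[S]] ⇒ [[SS]]   [S → S S]
[[SS]] ⇒ [[[S]S]]   [S → [ S ]]
[[[S]S]] ⇒ [[[[S]]S]]   [S → [ S ]]
[[[[S]]S]] ⇒ [[[[A]]S]]   [S → A]
[[[[A]]S]] ⇒ [[[[(S)]]S]]   [A → ( S )]
[[[[(S)]]S]] ⇒ [[[[([S])]]S]]   [S → [ S ]]
[[[[([S])]]S]] ⇒ [[[[([[]])]]S]]   [S → [ ]]
[[[[([[]])]]S]] ⇒ [[[[([[]])]][]]]   [S → [ ]]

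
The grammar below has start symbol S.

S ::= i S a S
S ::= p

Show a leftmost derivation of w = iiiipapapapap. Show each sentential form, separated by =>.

S=>iSaS=>iiSaSaS=>iiiSaSaSaS=>iiiiSaSaSaSaS=>iiiipaSaSaSaS=>iiiipapaSaSaS=>iiiipapapaSaS=>iiiipapapapaS=>iiiipapapapap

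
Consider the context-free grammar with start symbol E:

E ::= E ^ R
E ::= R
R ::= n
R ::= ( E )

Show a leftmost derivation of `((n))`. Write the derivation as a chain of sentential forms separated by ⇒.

E ⇒ R ⇒ (E) ⇒ (R) ⇒ ((E)) ⇒ ((R)) ⇒ ((n))

E ⇒ R   [E ::= R]
R ⇒ (E)   [R ::= ( E )]
(E) ⇒ (R)   [E ::= R]
(R) ⇒ ((E))   [R ::= ( E )]
((E)) ⇒ ((R))   [E ::= R]
((R)) ⇒ ((n))   [R ::= n]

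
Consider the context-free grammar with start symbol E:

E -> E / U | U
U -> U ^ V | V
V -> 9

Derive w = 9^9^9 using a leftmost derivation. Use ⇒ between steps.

E ⇒ U ⇒ U^V ⇒ U^V^V ⇒ V^V^V ⇒ 9^V^V ⇒ 9^9^V ⇒ 9^9^9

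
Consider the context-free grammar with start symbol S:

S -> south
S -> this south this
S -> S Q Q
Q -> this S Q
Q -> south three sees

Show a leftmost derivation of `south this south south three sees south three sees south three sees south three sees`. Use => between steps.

S => S Q Q => south Q Q => south this S Q Q => south this S Q Q Q Q => south this south Q Q Q Q => south this south south three sees Q Q Q => south this south south three sees south three sees Q Q => south this south south three sees south three sees south three sees Q => south this south south three sees south three sees south three sees south three sees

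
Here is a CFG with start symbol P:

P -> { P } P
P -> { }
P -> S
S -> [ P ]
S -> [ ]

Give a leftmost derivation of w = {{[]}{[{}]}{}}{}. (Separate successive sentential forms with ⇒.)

P ⇒ {P}P   [P -> { P } P]
{P}P ⇒ {{P}P}P   [P -> { P } P]
{{P}P}P ⇒ {{S}P}P   [P -> S]
{{S}P}P ⇒ {{[]}P}P   [S -> [ ]]
{{[]}P}P ⇒ {{[]}{P}P}P   [P -> { P } P]
{{[]}{P}P}P ⇒ {{[]}{S}P}P   [P -> S]
{{[]}{S}P}P ⇒ {{[]}{[P]}P}P   [S -> [ P ]]
{{[]}{[P]}P}P ⇒ {{[]}{[{}]}P}P   [P -> { }]
{{[]}{[{}]}P}P ⇒ {{[]}{[{}]}{}}P   [P -> { }]
{{[]}{[{}]}{}}P ⇒ {{[]}{[{}]}{}}{}   [P -> { }]

P ⇒ {P}P ⇒ {{P}P}P ⇒ {{S}P}P ⇒ {{[]}P}P ⇒ {{[]}{P}P}P ⇒ {{[]}{S}P}P ⇒ {{[]}{[P]}P}P ⇒ {{[]}{[{}]}P}P ⇒ {{[]}{[{}]}{}}P ⇒ {{[]}{[{}]}{}}{}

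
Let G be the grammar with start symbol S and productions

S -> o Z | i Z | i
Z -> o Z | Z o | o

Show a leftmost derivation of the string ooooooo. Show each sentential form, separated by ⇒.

S ⇒ oZ   [S -> o Z]
oZ ⇒ oZo   [Z -> Z o]
oZo ⇒ ooZo   [Z -> o Z]
ooZo ⇒ ooZoo   [Z -> Z o]
ooZoo ⇒ ooZooo   [Z -> Z o]
ooZooo ⇒ ooZoooo   [Z -> Z o]
ooZoooo ⇒ ooooooo   [Z -> o]

S ⇒ oZ ⇒ oZo ⇒ ooZo ⇒ ooZoo ⇒ ooZooo ⇒ ooZoooo ⇒ ooooooo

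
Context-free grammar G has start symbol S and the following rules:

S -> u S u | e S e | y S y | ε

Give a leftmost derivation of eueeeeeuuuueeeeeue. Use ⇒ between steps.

S⇒eSe⇒euSue⇒eueSeue⇒eueeSeeue⇒eueeeSeeeue⇒eueeeeSeeeeue⇒eueeeeeSeeeeeue⇒eueeeeeuSueeeeeue⇒eueeeeeuuSuueeeeeue⇒eueeeeeuuuueeeeeue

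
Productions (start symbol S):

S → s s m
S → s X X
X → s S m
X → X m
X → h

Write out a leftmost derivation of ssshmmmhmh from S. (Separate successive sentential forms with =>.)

S => sXX => ssSmX => sssXXmX => sssXmXmX => sssXmmXmX => sssXmmmXmX => ssshmmmXmX => ssshmmmhmX => ssshmmmhmh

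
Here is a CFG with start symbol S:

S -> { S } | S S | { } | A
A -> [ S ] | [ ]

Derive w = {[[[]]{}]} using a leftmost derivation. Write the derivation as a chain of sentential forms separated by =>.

S => {S} => {A} => {[S]} => {[SS]} => {[AS]} => {[[S]S]} => {[[A]S]} => {[[[]]S]} => {[[[]]{}]}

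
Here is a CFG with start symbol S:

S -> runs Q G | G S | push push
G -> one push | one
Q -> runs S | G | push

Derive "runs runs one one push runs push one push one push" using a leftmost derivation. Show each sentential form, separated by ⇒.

S ⇒ runs Q G ⇒ runs runs S G ⇒ runs runs G S G ⇒ runs runs one S G ⇒ runs runs one G S G ⇒ runs runs one one push S G ⇒ runs runs one one push runs Q G G ⇒ runs runs one one push runs push G G ⇒ runs runs one one push runs push one push G ⇒ runs runs one one push runs push one push one push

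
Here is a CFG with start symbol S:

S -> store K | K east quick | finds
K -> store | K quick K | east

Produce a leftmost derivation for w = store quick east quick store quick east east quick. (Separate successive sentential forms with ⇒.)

S ⇒ K east quick ⇒ K quick K east quick ⇒ K quick K quick K east quick ⇒ store quick K quick K east quick ⇒ store quick K quick K quick K east quick ⇒ store quick east quick K quick K east quick ⇒ store quick east quick store quick K east quick ⇒ store quick east quick store quick east east quick

S ⇒ K east quick   [S -> K east quick]
K east quick ⇒ K quick K east quick   [K -> K quick K]
K quick K east quick ⇒ K quick K quick K east quick   [K -> K quick K]
K quick K quick K east quick ⇒ store quick K quick K east quick   [K -> store]
store quick K quick K east quick ⇒ store quick K quick K quick K east quick   [K -> K quick K]
store quick K quick K quick K east quick ⇒ store quick east quick K quick K east quick   [K -> east]
store quick east quick K quick K east quick ⇒ store quick east quick store quick K east quick   [K -> store]
store quick east quick store quick K east quick ⇒ store quick east quick store quick east east quick   [K -> east]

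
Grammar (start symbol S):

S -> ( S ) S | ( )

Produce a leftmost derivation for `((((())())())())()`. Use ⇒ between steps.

S⇒(S)S⇒((S)S)S⇒(((S)S)S)S⇒((((S)S)S)S)S⇒((((())S)S)S)S⇒((((())())S)S)S⇒((((())())())S)S⇒((((())())())())S⇒((((())())())())()

S ⇒ (S)S   [S -> ( S ) S]
(S)S ⇒ ((S)S)S   [S -> ( S ) S]
((S)S)S ⇒ (((S)S)S)S   [S -> ( S ) S]
(((S)S)S)S ⇒ ((((S)S)S)S)S   [S -> ( S ) S]
((((S)S)S)S)S ⇒ ((((())S)S)S)S   [S -> ( )]
((((())S)S)S)S ⇒ ((((())())S)S)S   [S -> ( )]
((((())())S)S)S ⇒ ((((())())())S)S   [S -> ( )]
((((())())())S)S ⇒ ((((())())())())S   [S -> ( )]
((((())())())())S ⇒ ((((())())())())()   [S -> ( )]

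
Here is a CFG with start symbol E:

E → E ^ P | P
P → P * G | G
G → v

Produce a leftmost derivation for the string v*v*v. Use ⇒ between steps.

E ⇒ P   [E → P]
P ⇒ P*G   [P → P * G]
P*G ⇒ P*G*G   [P → P * G]
P*G*G ⇒ G*G*G   [P → G]
G*G*G ⇒ v*G*G   [G → v]
v*G*G ⇒ v*v*G   [G → v]
v*v*G ⇒ v*v*v   [G → v]

E ⇒ P ⇒ P*G ⇒ P*G*G ⇒ G*G*G ⇒ v*G*G ⇒ v*v*G ⇒ v*v*v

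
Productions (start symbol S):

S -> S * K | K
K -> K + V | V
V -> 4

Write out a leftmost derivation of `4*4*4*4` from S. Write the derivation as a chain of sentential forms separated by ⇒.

S ⇒ S*K ⇒ S*K*K ⇒ S*K*K*K ⇒ K*K*K*K ⇒ V*K*K*K ⇒ 4*K*K*K ⇒ 4*V*K*K ⇒ 4*4*K*K ⇒ 4*4*V*K ⇒ 4*4*4*K ⇒ 4*4*4*V ⇒ 4*4*4*4

S ⇒ S*K   [S -> S * K]
S*K ⇒ S*K*K   [S -> S * K]
S*K*K ⇒ S*K*K*K   [S -> S * K]
S*K*K*K ⇒ K*K*K*K   [S -> K]
K*K*K*K ⇒ V*K*K*K   [K -> V]
V*K*K*K ⇒ 4*K*K*K   [V -> 4]
4*K*K*K ⇒ 4*V*K*K   [K -> V]
4*V*K*K ⇒ 4*4*K*K   [V -> 4]
4*4*K*K ⇒ 4*4*V*K   [K -> V]
4*4*V*K ⇒ 4*4*4*K   [V -> 4]
4*4*4*K ⇒ 4*4*4*V   [K -> V]
4*4*4*V ⇒ 4*4*4*4   [V -> 4]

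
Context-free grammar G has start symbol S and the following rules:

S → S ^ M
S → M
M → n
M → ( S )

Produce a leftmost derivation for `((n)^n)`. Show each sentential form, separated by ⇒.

S ⇒ M ⇒ (S) ⇒ (S^M) ⇒ (M^M) ⇒ ((S)^M) ⇒ ((M)^M) ⇒ ((n)^M) ⇒ ((n)^n)

S ⇒ M   [S → M]
M ⇒ (S)   [M → ( S )]
(S) ⇒ (S^M)   [S → S ^ M]
(S^M) ⇒ (M^M)   [S → M]
(M^M) ⇒ ((S)^M)   [M → ( S )]
((S)^M) ⇒ ((M)^M)   [S → M]
((M)^M) ⇒ ((n)^M)   [M → n]
((n)^M) ⇒ ((n)^n)   [M → n]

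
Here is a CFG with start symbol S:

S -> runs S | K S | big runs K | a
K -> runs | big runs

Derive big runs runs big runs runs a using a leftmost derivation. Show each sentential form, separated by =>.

S => K S => big runs S => big runs K S => big runs runs S => big runs runs K S => big runs runs big runs S => big runs runs big runs runs S => big runs runs big runs runs a

S => K S   [S -> K S]
K S => big runs S   [K -> big runs]
big runs S => big runs K S   [S -> K S]
big runs K S => big runs runs S   [K -> runs]
big runs runs S => big runs runs K S   [S -> K S]
big runs runs K S => big runs runs big runs S   [K -> big runs]
big runs runs big runs S => big runs runs big runs runs S   [S -> runs S]
big runs runs big runs runs S => big runs runs big runs runs a   [S -> a]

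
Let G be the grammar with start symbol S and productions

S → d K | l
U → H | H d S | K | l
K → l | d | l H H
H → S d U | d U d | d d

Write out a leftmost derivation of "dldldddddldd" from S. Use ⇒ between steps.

S⇒dK⇒dlHH⇒dlSdUH⇒dldKdUH⇒dldlHHdUH⇒dldlddHdUH⇒dldldddddUH⇒dldldddddlH⇒dldldddddldd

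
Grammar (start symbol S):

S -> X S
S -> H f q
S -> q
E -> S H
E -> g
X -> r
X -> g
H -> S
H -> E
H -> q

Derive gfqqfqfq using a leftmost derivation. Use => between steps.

S => Hfq => Sfq => Hfqfq => Efqfq => SHfqfq => HfqHfqfq => EfqHfqfq => gfqHfqfq => gfqqfqfq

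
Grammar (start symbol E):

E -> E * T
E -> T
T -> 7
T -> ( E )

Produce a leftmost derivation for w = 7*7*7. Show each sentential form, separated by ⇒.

E ⇒ E*T   [E -> E * T]
E*T ⇒ E*T*T   [E -> E * T]
E*T*T ⇒ T*T*T   [E -> T]
T*T*T ⇒ 7*T*T   [T -> 7]
7*T*T ⇒ 7*7*T   [T -> 7]
7*7*T ⇒ 7*7*7   [T -> 7]

E⇒E*T⇒E*T*T⇒T*T*T⇒7*T*T⇒7*7*T⇒7*7*7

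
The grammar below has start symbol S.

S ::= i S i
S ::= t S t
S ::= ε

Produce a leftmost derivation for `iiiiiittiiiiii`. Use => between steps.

S=>iSi=>iiSii=>iiiSiii=>iiiiSiiii=>iiiiiSiiiii=>iiiiiiSiiiiii=>iiiiiitStiiiiii=>iiiiiittiiiiii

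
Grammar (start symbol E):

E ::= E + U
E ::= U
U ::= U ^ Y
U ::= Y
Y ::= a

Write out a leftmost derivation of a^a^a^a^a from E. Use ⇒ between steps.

E ⇒ U   [E ::= U]
U ⇒ U^Y   [U ::= U ^ Y]
U^Y ⇒ U^Y^Y   [U ::= U ^ Y]
U^Y^Y ⇒ U^Y^Y^Y   [U ::= U ^ Y]
U^Y^Y^Y ⇒ U^Y^Y^Y^Y   [U ::= U ^ Y]
U^Y^Y^Y^Y ⇒ Y^Y^Y^Y^Y   [U ::= Y]
Y^Y^Y^Y^Y ⇒ a^Y^Y^Y^Y   [Y ::= a]
a^Y^Y^Y^Y ⇒ a^a^Y^Y^Y   [Y ::= a]
a^a^Y^Y^Y ⇒ a^a^a^Y^Y   [Y ::= a]
a^a^a^Y^Y ⇒ a^a^a^a^Y   [Y ::= a]
a^a^a^a^Y ⇒ a^a^a^a^a   [Y ::= a]

E ⇒ U ⇒ U^Y ⇒ U^Y^Y ⇒ U^Y^Y^Y ⇒ U^Y^Y^Y^Y ⇒ Y^Y^Y^Y^Y ⇒ a^Y^Y^Y^Y ⇒ a^a^Y^Y^Y ⇒ a^a^a^Y^Y ⇒ a^a^a^a^Y ⇒ a^a^a^a^a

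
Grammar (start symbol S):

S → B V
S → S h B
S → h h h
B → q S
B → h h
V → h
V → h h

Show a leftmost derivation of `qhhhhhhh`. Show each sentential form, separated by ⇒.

S ⇒ ShB   [S → S h B]
ShB ⇒ BVhB   [S → B V]
BVhB ⇒ qSVhB   [B → q S]
qSVhB ⇒ qhhhVhB   [S → h h h]
qhhhVhB ⇒ qhhhhhB   [V → h]
qhhhhhB ⇒ qhhhhhhh   [B → h h]

S ⇒ ShB ⇒ BVhB ⇒ qSVhB ⇒ qhhhVhB ⇒ qhhhhhB ⇒ qhhhhhhh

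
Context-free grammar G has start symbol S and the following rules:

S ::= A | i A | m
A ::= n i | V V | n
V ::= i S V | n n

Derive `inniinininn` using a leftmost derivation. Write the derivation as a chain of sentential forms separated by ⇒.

S⇒iA⇒iVV⇒innV⇒inniSV⇒inniiAV⇒inniinV⇒inniiniSV⇒inniiniAV⇒inniininiV⇒inniinininn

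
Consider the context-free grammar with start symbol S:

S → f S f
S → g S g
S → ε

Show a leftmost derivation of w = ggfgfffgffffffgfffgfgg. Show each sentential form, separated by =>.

S => gSg => ggSgg => ggfSfgg => ggfgSgfgg => ggfgfSfgfgg => ggfgffSffgfgg => ggfgfffSfffgfgg => ggfgfffgSgfffgfgg => ggfgfffgfSfgfffgfgg => ggfgfffgffSffgfffgfgg => ggfgfffgfffSfffgfffgfgg => ggfgfffgffffffgfffgfgg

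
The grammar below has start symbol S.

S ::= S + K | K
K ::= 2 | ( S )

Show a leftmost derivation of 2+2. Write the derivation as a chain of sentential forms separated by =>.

S => S+K   [S ::= S + K]
S+K => K+K   [S ::= K]
K+K => 2+K   [K ::= 2]
2+K => 2+2   [K ::= 2]

S => S+K => K+K => 2+K => 2+2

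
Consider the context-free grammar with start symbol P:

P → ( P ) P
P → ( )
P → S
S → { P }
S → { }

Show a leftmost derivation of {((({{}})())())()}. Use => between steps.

P=>S=>{P}=>{(P)P}=>{((P)P)P}=>{(((P)P)P)P}=>{(((S)P)P)P}=>{((({P})P)P)P}=>{((({S})P)P)P}=>{((({{}})P)P)P}=>{((({{}})())P)P}=>{((({{}})())())P}=>{((({{}})())())()}

P => S   [P → S]
S => {P}   [S → { P }]
{P} => {(P)P}   [P → ( P ) P]
{(P)P} => {((P)P)P}   [P → ( P ) P]
{((P)P)P} => {(((P)P)P)P}   [P → ( P ) P]
{(((P)P)P)P} => {(((S)P)P)P}   [P → S]
{(((S)P)P)P} => {((({P})P)P)P}   [S → { P }]
{((({P})P)P)P} => {((({S})P)P)P}   [P → S]
{((({S})P)P)P} => {((({{}})P)P)P}   [S → { }]
{((({{}})P)P)P} => {((({{}})())P)P}   [P → ( )]
{((({{}})())P)P} => {((({{}})())())P}   [P → ( )]
{((({{}})())())P} => {((({{}})())())()}   [P → ( )]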